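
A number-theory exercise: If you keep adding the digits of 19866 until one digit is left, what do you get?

3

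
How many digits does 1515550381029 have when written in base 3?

1515550381029 in base 3 is 12100212220022102100020200, which has 26 digits.

26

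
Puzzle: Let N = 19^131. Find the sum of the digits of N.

19^131 = 328640985936586175325426692433934528528254849606842104290621822251802963408325022423210406291711686429138392863087232265005305371943610519457953043307690618567098556619
Sum of its 168 digits: 712.

712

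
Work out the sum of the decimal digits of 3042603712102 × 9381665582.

3042603712102 × 9381665582 = 28544690525492770273364
Sum of its 23 digits: 104.

104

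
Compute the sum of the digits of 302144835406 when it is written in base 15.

64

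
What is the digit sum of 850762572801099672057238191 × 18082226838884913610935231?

850762572801099672057238191 × 18082226838884913610935231 = 15383681827422824706332359543952102079625442440607121
Sum of its 53 digits: 207.

207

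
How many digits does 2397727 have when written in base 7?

2397727 in base 7 is 26244313, which has 8 digits.

8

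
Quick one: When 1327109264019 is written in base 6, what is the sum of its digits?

1327109264019 in base 6 is 2453355433134243.
Digit sum: 2+4+5+3+3+5+5+4+3+3+1+3+4+2+4+3 = 54.

54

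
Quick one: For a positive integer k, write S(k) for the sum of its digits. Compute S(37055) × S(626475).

S(37055) = 3+7+0+5+5 = 20.
S(626475) = 6+2+6+4+7+5 = 30.
20 · 30 = 600.

600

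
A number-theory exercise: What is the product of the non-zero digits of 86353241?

8×6×3×5×3×2×4×1 = 17280

17280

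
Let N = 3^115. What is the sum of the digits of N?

225

3^115 = 7395104114874202511988394360121831439224179537192802907
Sum of its 55 digits: 225.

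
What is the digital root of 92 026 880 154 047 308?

4

9+2+0+2+6+8+8+0+1+5+4+0+4+7+3+0+8 = 67
6+7 = 13
1+3 = 4
(Equivalently, 92 026 880 154 047 308 mod 9 = 4.)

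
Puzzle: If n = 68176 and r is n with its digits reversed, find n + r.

Reverse of 68176 is 67186.
68176 + 67186 = 135362

135362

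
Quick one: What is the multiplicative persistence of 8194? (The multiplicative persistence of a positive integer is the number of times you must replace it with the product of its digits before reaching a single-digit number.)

8194 → 288 → 128 → 16 → 6 (4 steps)

4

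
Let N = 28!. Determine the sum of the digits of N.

28! = 304888344611713860501504000000
Sum of its 30 digits: 90.

90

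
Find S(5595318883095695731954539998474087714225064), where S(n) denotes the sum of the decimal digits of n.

222

5+5+9+5+3+1+8+8+8+3+0+9+5+6+9+5+7+3+1+9+5+4+5+3+9+9+9+8+4+7+4+0+8+7+7+1+4+2+2+5+0+6+4 = 222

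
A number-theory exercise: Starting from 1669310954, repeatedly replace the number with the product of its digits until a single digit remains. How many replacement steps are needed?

1

1669310954 → 0 (1 step)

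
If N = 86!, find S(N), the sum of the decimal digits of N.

495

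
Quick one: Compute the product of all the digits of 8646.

1152

8×6×4×6 = 1152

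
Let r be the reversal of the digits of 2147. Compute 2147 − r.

-5265

Reverse of 2147 is 7412.
2147 − 7412 = -5265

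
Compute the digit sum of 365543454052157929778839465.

136

3+6+5+5+4+3+4+5+4+0+5+2+1+5+7+9+2+9+7+7+8+8+3+9+4+6+5 = 136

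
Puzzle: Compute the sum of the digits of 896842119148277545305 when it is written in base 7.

93

896842119148277545305 in base 7 is 4452446622042363545054166.
Digit sum: 4+4+5+2+4+4+6+6+2+2+0+4+2+3+6+3+5+4+5+0+5+4+1+6+6 = 93.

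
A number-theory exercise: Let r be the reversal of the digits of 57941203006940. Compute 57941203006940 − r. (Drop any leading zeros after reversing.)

52981172791965

Reverse of 57941203006940 is 4960030214975.
57941203006940 − 4960030214975 = 52981172791965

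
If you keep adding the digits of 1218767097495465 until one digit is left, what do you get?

9

1+2+1+8+7+6+7+0+9+7+4+9+5+4+6+5 = 81
8+1 = 9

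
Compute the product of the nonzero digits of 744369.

18144

7×4×4×3×6×9 = 18144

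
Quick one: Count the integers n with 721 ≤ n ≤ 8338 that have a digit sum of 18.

The integers in [721, 8338] that have a digit sum of 18: 729, 738, 747, 756, 765, 774, …, 8325, 8334.
556 qualify.

556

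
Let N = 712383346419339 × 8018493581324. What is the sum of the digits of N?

712383346419339 × 8018493581324 = 5712241290705581310002824836
Sum of its 28 digits: 96.

96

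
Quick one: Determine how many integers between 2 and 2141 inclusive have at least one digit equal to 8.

The integers in [2, 2141] that have at least one digit equal to 8: 8, 18, 28, 38, 48, 58, …, 2128, 2138.
565 qualify.

565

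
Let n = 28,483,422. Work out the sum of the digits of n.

33

2+8+4+8+3+4+2+2 = 33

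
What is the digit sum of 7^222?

7^222 = 40903915558252355961885564235233827390274916808670721972378015470397485101670867316479654900404204284975885535566242786061025593172032118590958393531614633803778811048702555046770492868049
Sum of its 188 digits: 838.

838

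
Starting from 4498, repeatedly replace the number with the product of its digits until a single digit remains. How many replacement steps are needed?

3

4498 → 1152 → 10 → 0 (3 steps)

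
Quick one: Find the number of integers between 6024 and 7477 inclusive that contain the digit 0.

421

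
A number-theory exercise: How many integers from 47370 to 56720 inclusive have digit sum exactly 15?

The integers in [47370, 56720] that have digit sum exactly 15: 47400, 48003, 48012, 48021, 48030, 48102, …, 56310, 56400.
280 qualify.

280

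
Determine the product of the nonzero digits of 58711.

280

5×8×7×1×1 = 280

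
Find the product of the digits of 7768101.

7×7×6×8×1×0×1 = 0

0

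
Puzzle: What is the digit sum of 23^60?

23^60 = 5054406430037885272981046135356839275715416508617402090310185410509132307928805601
Sum of its 82 digits: 316.

316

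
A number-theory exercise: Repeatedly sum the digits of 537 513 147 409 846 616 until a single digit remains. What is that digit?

8

5+3+7+5+1+3+1+4+7+4+0+9+8+4+6+6+1+6 = 80
8+0 = 8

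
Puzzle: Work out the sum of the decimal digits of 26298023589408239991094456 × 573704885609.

26298023589408239991094456 × 573704885609 = 15087304615104237908092864058194083704
Sum of its 38 digits: 152.

152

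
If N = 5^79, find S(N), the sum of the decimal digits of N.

221

5^79 = 16543612251060553497428173841399257071316242218017578125
Sum of its 56 digits: 221.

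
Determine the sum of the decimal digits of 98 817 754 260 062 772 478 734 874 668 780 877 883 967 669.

252

9+8+8+1+7+7+5+4+2+6+0+0+6+2+7+7+2+4+7+8+7+3+4+8+7+4+6+6+8+7+8+0+8+7+7+8+8+3+9+6+7+6+6+9 = 252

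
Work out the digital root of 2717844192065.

2

2+7+1+7+8+4+4+1+9+2+0+6+5 = 56
5+6 = 11
1+1 = 2
(Equivalently, 2717844192065 mod 9 = 2.)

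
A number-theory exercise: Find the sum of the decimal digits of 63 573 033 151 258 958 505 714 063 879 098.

6+3+5+7+3+0+3+3+1+5+1+2+5+8+9+5+8+5+0+5+7+1+4+0+6+3+8+7+9+0+9+8 = 146

146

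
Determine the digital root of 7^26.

The digital root of n equals n mod 9 (or 9 when 9 | n), so we need 7^26 mod 9.
7^26 ≡ 4 (mod 9), so the digital root is 4.

4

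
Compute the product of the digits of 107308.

0

1×0×7×3×0×8 = 0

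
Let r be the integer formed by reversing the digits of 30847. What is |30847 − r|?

Reverse of 30847 is 74803.
|30847 − 74803| = 43956

43956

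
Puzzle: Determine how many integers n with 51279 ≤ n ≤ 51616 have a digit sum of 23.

20

The integers in [51279, 51616] that have a digit sum of 23: 51287, 51296, 51359, 51368, 51377, 51386, …, 51584, 51593.
20 qualify.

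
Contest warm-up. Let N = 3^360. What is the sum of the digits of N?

837

3^360 = 5802988355301064263572941269018812264886757498342118039827603956893368389206154994705426429662904979537365662938773593537918329060451697709838267789886857631025156060199201
Sum of its 172 digits: 837.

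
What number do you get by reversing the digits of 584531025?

520135485

Reversing 584531025 gives 520135485.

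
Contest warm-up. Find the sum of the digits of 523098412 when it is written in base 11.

523098412 in base 11 is 249303641.
Digit sum: 2+4+9+3+0+3+6+4+1 = 32.

32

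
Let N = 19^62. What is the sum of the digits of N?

325

19^62 = 19174465169354813231681320402781559275699092043658101294284851101507028402995161
Sum of its 80 digits: 325.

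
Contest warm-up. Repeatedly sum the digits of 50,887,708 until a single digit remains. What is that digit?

7

5+0+8+8+7+7+0+8 = 43
4+3 = 7
(Equivalently, 50,887,708 mod 9 = 7.)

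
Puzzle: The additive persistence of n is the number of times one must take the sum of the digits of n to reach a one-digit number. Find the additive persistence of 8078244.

8078244 → 33 → 6 (2 steps)

2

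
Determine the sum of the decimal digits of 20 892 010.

22

2+0+8+9+2+0+1+0 = 22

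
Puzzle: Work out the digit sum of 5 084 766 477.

54

5+0+8+4+7+6+6+4+7+7 = 54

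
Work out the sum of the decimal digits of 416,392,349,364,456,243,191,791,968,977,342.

4+1+6+3+9+2+3+4+9+3+6+4+4+5+6+2+4+3+1+9+1+7+9+1+9+6+8+9+7+7+3+4+2 = 161

161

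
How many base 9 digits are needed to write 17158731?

17158731 in base 9 is 35252316, which has 8 digits.

8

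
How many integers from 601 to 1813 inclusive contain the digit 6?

The integers in [601, 1813] that contain the digit 6: 601, 602, 603, 604, 605, 606, …, 1796, 1806.
390 qualify.

390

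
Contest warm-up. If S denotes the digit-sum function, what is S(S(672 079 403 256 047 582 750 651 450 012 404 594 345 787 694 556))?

First digit sum: 208.
2+0+8 = 10.

10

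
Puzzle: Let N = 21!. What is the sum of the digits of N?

63

21! = 51090942171709440000
Sum of its 20 digits: 63.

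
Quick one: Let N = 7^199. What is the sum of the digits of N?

7^199 = 1494548327330622453574128515973830522831312650024319094278591440576446538203466035967768944987052007184723606893220902024866168620526227312592964895334259504948208017143
Sum of its 169 digits: 718.

718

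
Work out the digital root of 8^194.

The digital root of n equals n mod 9 (or 9 when 9 | n), so we need 8^194 mod 9.
8^194 ≡ 1 (mod 9), so the digital root is 1.

1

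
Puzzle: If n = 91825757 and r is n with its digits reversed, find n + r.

Reverse of 91825757 is 75752819.
91825757 + 75752819 = 167578576

167578576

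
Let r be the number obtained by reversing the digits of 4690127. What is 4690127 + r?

11901091

Reverse of 4690127 is 7210964.
4690127 + 7210964 = 11901091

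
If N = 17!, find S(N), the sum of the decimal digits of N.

63

17! = 355687428096000
Sum of its 15 digits: 63.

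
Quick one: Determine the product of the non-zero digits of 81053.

8×1×5×3 = 120

120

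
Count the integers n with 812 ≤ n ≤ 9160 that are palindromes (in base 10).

101

The integers in [812, 9160] that are palindromes (in base 10): 818, 828, 838, 848, 858, 868, …, 9009, 9119.
101 qualify.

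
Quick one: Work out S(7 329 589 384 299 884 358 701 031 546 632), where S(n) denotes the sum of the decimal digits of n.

152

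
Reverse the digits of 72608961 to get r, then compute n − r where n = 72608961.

55628334

Reverse of 72608961 is 16980627.
72608961 − 16980627 = 55628334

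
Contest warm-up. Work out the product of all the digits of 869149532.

466560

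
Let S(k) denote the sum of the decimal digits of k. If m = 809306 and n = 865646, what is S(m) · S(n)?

910

S(809306) = 8+0+9+3+0+6 = 26.
S(865646) = 8+6+5+6+4+6 = 35.
26 · 35 = 910.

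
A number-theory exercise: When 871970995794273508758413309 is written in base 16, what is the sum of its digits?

871970995794273508758413309 in base 16 is 2D1470A66339C0C32F85FFD.
Digit sum: 2+13+1+4+7+0+10+6+6+3+3+9+12+0+12+3+2+15+8+5+15+15+13 = 164.

164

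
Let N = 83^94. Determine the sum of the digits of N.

853

83^94 = 2473663855672855853968207825031636854223099334787332428865754148394974871532436872515905906178501555546503689525416341328065970807484866687468624043965741233217525962059529200768729
Sum of its 181 digits: 853.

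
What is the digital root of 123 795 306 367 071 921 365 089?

4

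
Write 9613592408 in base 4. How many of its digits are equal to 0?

9613592408 in base 4 is 20331000330131120.
The digit 0 appears 6 times.

6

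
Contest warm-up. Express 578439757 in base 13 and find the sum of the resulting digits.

61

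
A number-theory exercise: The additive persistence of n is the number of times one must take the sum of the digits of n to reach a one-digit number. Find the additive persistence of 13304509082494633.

3

13304509082494633 → 64 → 10 → 1 (3 steps)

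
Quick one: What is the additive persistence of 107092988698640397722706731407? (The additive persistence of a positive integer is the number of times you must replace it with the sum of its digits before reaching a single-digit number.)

107092988698640397722706731407 → 142 → 7 (2 steps)

2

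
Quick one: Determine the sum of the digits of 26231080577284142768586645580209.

141

2+6+2+3+1+0+8+0+5+7+7+2+8+4+1+4+2+7+6+8+5+8+6+6+4+5+5+8+0+2+0+9 = 141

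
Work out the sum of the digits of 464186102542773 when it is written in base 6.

464186102542773 in base 6 is 4323124052430510153.
Digit sum: 4+3+2+3+1+2+4+0+5+2+4+3+0+5+1+0+1+5+3 = 48.

48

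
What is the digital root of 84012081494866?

7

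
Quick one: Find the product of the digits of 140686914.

0

1×4×0×6×8×6×9×1×4 = 0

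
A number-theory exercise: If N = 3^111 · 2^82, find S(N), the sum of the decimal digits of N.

351

3^111 · 2^82 = 441488014973324053963891566300386309565328204647646090046846655374364128575488
Sum of its 78 digits: 351.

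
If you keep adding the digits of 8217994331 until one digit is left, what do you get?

2

8+2+1+7+9+9+4+3+3+1 = 47
4+7 = 11
1+1 = 2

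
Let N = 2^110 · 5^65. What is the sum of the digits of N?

2^110 · 5^65 = 3518437208883200000000000000000000000000000000000000000000000000000000000000000
Sum of its 79 digits: 62.

62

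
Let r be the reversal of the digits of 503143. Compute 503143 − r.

161838

Reverse of 503143 is 341305.
503143 − 341305 = 161838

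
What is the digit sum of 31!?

135

31! = 8222838654177922817725562880000000
Sum of its 34 digits: 135.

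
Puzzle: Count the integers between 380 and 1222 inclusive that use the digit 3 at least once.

The integers in [380, 1222] that use the digit 3 at least once: 380, 381, 382, 383, 384, 385, …, 1203, 1213.
174 qualify.

174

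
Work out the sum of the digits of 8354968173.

8+3+5+4+9+6+8+1+7+3 = 54

54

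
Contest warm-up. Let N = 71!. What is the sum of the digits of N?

71! = 850478588567862317521167644239926010288584608120796235886430763388588680378079017697280000000000000000
Sum of its 102 digits: 423.

423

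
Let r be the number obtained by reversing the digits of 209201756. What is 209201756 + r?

Reverse of 209201756 is 657102902.
209201756 + 657102902 = 866304658

866304658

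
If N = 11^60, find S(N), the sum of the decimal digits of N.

298

11^60 = 304481639541418099574449295360278774639038415066698088621947601
Sum of its 63 digits: 298.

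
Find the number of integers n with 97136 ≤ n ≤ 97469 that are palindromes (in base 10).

3

The integers in [97136, 97469] that are palindromes (in base 10): 97179, 97279, 97379.
3 qualify.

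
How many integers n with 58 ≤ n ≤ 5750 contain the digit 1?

2297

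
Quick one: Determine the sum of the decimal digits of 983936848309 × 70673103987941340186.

983936848309 × 70673103987941340186 = 69537871198109221403782447845474
Sum of its 32 digits: 150.

150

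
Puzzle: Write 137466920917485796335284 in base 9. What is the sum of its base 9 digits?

100

137466920917485796335284 in base 9 is 1645301275531127847872452.
Digit sum: 1+6+4+5+3+0+1+2+7+5+5+3+1+1+2+7+8+4+7+8+7+2+4+5+2 = 100.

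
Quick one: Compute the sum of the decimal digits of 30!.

30! = 265252859812191058636308480000000
Sum of its 33 digits: 117.

117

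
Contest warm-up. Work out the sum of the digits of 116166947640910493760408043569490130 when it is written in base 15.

116166947640910493760408043569490130 in base 15 is 9149AC77EB48E135C2A4E13B48E1A5.
Digit sum: 9+1+4+9+10+12+7+7+14+11+4+8+14+1+3+5+12+2+10+4+14+1+3+11+4+8+14+1+10+5 = 218.

218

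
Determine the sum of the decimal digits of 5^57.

215

5^57 = 6938893903907228377647697925567626953125
Sum of its 40 digits: 215.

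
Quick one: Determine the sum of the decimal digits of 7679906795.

7+6+7+9+9+0+6+7+9+5 = 65

65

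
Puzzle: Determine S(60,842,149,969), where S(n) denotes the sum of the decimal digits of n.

6+0+8+4+2+1+4+9+9+6+9 = 58

58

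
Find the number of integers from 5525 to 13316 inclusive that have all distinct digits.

2996

The integers in [5525, 13316] that have all distinct digits: 5601, 5602, 5603, 5604, 5607, 5608, …, 13297, 13298.
2996 qualify.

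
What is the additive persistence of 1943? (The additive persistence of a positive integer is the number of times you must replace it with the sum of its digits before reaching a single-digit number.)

1943 → 17 → 8 (2 steps)

2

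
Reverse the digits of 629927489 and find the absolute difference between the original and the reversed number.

354802437

Reverse of 629927489 is 984729926.
|629927489 − 984729926| = 354802437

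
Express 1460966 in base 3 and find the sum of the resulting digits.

14

1460966 in base 3 is 2202020001212.
Digit sum: 2+2+0+2+0+2+0+0+0+1+2+1+2 = 14.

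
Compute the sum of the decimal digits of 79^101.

79^101 = 457442193302219642925994555304877617569958480241250390509741947425066060667830924159268401616454576625030741490553928056318373034577812973946496958173624779019464302820699563115295979820488079
Sum of its 192 digits: 886.

886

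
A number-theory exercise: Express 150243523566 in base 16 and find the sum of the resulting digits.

81

150243523566 in base 16 is 22FB363BEE.
Digit sum: 2+2+15+11+3+6+3+11+14+14 = 81.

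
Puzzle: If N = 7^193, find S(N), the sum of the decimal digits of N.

736

7^193 = 12703451175365897318074344159098934311650015299954263056027602789453769587531267039819879004386369685970332148111933820303327428371904795727910691083938320809766407
Sum of its 164 digits: 736.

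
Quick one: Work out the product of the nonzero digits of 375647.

3×7×5×6×4×7 = 17640

17640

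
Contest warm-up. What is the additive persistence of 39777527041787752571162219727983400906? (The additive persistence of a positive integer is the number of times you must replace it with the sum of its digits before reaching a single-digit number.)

3

39777527041787752571162219727983400906 → 177 → 15 → 6 (3 steps)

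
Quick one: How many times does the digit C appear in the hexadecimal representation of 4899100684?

4899100684 in base 16 is 12402580C.
The digit C appears 1 time.

1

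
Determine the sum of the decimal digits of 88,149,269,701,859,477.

8+8+1+4+9+2+6+9+7+0+1+8+5+9+4+7+7 = 95

95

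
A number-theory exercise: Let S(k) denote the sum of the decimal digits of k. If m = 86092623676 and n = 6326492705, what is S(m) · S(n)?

2420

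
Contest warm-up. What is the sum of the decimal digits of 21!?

21! = 51090942171709440000
Sum of its 20 digits: 63.

63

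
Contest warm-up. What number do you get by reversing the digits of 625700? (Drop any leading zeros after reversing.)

7526

Reversing 625700 gives 7526.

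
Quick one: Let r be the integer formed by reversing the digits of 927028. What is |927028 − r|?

Reverse of 927028 is 820729.
|927028 − 820729| = 106299

106299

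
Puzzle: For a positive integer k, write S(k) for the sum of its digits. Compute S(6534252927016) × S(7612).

832

S(6534252927016) = 6+5+3+4+2+5+2+9+2+7+0+1+6 = 52.
S(7612) = 7+6+1+2 = 16.
52 · 16 = 832.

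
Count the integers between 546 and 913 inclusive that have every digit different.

263

The integers in [546, 913] that have every digit different: 546, 547, 548, 549, 560, 561, …, 912, 913.
263 qualify.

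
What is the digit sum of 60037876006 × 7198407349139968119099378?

60037876006 × 7198407349139968119099378 = 432177087868344556673281496755724268
Sum of its 36 digits: 180.

180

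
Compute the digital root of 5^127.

The digital root of n equals n mod 9 (or 9 when 9 | n), so we need 5^127 mod 9.
5^127 ≡ 5 (mod 9), so the digital root is 5.

5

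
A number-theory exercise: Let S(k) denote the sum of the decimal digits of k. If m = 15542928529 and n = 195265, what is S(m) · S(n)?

S(15542928529) = 1+5+5+4+2+9+2+8+5+2+9 = 52.
S(195265) = 1+9+5+2+6+5 = 28.
52 · 28 = 1456.

1456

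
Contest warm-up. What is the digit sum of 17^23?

17^23 = 19967568900859523802559065713
Sum of its 29 digits: 143.

143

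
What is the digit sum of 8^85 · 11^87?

8^85 · 11^87 = 231106682340726572298055452311313097396790673998591588763372067599867248040894392010849932698719963300728859081412951214033869399267311640647305471412622711506419580928
Sum of its 168 digits: 757.

757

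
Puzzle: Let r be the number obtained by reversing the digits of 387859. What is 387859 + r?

Reverse of 387859 is 958783.
387859 + 958783 = 1346642

1346642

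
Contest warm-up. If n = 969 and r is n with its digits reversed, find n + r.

1938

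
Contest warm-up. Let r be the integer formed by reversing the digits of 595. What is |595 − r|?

0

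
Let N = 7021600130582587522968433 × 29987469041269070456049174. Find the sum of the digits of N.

7021600130582587522968433 × 29987469041269070456049174 = 210560016536016205788019557543069047899769897724342
Sum of its 51 digits: 231.

231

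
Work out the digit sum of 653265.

6+5+3+2+6+5 = 27

27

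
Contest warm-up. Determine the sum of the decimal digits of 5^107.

344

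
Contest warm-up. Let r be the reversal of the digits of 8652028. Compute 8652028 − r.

449460

Reverse of 8652028 is 8202568.
8652028 − 8202568 = 449460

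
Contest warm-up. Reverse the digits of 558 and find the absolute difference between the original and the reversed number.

297

Reverse of 558 is 855.
|558 − 855| = 297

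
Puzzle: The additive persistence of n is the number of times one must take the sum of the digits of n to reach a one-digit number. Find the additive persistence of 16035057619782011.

16035057619782011 → 62 → 8 (2 steps)

2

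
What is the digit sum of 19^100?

19^100 = 75051624198251984443456989853061891539043939434909537798332873934101480896578056472849915762891214746171016655874432115640378001
Sum of its 128 digits: 595.

595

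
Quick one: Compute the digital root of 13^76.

4

The digital root of n equals n mod 9 (or 9 when 9 | n), so we need 13^76 mod 9.
13^76 ≡ 4 (mod 9), so the digital root is 4.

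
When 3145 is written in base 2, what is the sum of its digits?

5

3145 in base 2 is 110001001001.
Digit sum: 1+1+0+0+0+1+0+0+1+0+0+1 = 5.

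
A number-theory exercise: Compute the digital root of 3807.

9

3+8+0+7 = 18
1+8 = 9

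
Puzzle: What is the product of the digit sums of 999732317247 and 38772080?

S(999732317247) = 9+9+9+7+3+2+3+1+7+2+4+7 = 63.
S(38772080) = 3+8+7+7+2+0+8+0 = 35.
63 · 35 = 2205.

2205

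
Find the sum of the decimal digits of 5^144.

5^144 = 44841550858394146269559346665277316200968382140048504696226185084473314645947539247572422027587890625
Sum of its 101 digits: 460.

460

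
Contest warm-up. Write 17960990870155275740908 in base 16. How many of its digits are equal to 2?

17960990870155275740908 in base 16 is 3CDAAD1F2FF875F26EC.
The digit 2 appears 2 times.

2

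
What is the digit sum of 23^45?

278

23^45 = 18956258430116202791319715713277227626159289499745290235663543
Sum of its 62 digits: 278.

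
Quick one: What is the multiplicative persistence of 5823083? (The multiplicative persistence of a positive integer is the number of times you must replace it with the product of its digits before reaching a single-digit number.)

1

5823083 → 0 (1 step)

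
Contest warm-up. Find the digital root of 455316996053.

4+5+5+3+1+6+9+9+6+0+5+3 = 56
5+6 = 11
1+1 = 2

2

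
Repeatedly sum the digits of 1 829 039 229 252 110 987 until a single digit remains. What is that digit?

1+8+2+9+0+3+9+2+2+9+2+5+2+1+1+0+9+8+7 = 80
8+0 = 8

8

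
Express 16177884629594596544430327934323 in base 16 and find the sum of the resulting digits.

16177884629594596544430327934323 in base 16 is CC3190848950CA6B566F972D73.
Digit sum: 12+12+3+1+9+0+8+4+8+9+5+0+12+10+6+11+5+6+6+15+9+7+2+13+7+3 = 183.

183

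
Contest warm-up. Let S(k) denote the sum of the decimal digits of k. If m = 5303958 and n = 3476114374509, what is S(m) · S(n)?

1782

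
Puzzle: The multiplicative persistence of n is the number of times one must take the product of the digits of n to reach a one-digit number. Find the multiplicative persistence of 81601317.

1

81601317 → 0 (1 step)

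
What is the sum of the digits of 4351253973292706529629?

4+3+5+1+2+5+3+9+7+3+2+9+2+7+0+6+5+2+9+6+2+9 = 101

101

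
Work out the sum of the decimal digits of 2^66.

109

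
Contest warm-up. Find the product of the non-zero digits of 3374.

3×3×7×4 = 252

252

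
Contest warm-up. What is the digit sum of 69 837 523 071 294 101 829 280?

97

6+9+8+3+7+5+2+3+0+7+1+2+9+4+1+0+1+8+2+9+2+8+0 = 97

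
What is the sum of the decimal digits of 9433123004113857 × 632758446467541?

9433123004113857 × 632758446467541 = 5968888257420307524852618815637
Sum of its 31 digits: 153.

153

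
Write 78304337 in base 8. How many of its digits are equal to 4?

1

78304337 in base 8 is 452552121.
The digit 4 appears 1 time.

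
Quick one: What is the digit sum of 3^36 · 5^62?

3^36 · 5^62 = 3254658593348518460554308351362351459101773798465728759765625
Sum of its 61 digits: 288.

288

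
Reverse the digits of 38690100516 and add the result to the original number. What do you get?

100190210199

Reverse of 38690100516 is 61500109683.
38690100516 + 61500109683 = 100190210199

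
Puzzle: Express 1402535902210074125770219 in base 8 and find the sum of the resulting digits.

111

1402535902210074125770219 in base 8 is 450777176446246011721716753.
Digit sum: 4+5+0+7+7+7+1+7+6+4+4+6+2+4+6+0+1+1+7+2+1+7+1+6+7+5+3 = 111.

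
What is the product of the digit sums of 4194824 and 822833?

S(4194824) = 4+1+9+4+8+2+4 = 32.
S(822833) = 8+2+2+8+3+3 = 26.
32 · 26 = 832.

832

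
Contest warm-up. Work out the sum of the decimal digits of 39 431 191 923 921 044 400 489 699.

114

3+9+4+3+1+1+9+1+9+2+3+9+2+1+0+4+4+4+0+0+4+8+9+6+9+9 = 114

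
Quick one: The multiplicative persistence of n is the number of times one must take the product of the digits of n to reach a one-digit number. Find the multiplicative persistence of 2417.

2417 → 56 → 30 → 0 (3 steps)

3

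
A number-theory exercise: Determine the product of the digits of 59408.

0

5×9×4×0×8 = 0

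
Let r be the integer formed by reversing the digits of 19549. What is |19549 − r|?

75042

Reverse of 19549 is 94591.
|19549 − 94591| = 75042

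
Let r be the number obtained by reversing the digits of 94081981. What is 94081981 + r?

113000030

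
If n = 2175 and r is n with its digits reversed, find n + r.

7887

Reverse of 2175 is 5712.
2175 + 5712 = 7887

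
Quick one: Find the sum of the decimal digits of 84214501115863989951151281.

108

8+4+2+1+4+5+0+1+1+1+5+8+6+3+9+8+9+9+5+1+1+5+1+2+8+1 = 108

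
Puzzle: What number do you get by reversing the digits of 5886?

Reversing 5886 gives 6885.

6885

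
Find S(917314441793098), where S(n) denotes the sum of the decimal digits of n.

70

9+1+7+3+1+4+4+4+1+7+9+3+0+9+8 = 70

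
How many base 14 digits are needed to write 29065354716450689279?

29065354716450689279 in base 14 is D4B957584657B195D, which has 17 digits.

17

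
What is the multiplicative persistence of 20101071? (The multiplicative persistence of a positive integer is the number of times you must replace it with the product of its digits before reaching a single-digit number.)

20101071 → 0 (1 step)

1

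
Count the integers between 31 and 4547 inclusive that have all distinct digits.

2474

The integers in [31, 4547] that have all distinct digits: 31, 32, 34, 35, 36, 37, …, 4538, 4539.
2474 qualify.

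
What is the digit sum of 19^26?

163

19^26 = 1768453418076865701195582595329481
Sum of its 34 digits: 163.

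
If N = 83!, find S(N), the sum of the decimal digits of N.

486

83! = 39455239697206586511897471180120610571436503407643446275224357528369751562996629334879591940103770870906880000000000000000000
Sum of its 125 digits: 486.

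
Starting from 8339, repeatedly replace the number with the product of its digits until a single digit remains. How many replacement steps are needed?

8339 → 648 → 192 → 18 → 8 (4 steps)

4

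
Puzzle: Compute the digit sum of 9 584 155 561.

49

9+5+8+4+1+5+5+5+6+1 = 49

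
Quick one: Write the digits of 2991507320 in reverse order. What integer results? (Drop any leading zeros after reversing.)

Reversing 2991507320 gives 237051992.

237051992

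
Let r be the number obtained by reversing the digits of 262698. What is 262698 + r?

Reverse of 262698 is 896262.
262698 + 896262 = 1158960

1158960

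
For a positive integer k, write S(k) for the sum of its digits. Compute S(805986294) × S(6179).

1173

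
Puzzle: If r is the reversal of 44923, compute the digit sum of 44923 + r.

35

Reversal of 44923 is 32944; 44923 + 32944 = 77867.
Digit sum of 77867: 7+7+8+6+7 = 35.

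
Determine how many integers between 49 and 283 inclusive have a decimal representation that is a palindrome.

The integers in [49, 283] that have a decimal representation that is a palindrome: 55, 66, 77, 88, 99, 101, …, 272, 282.
24 qualify.

24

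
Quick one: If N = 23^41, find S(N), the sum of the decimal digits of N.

272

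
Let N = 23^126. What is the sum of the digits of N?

23^126 = 3781876462438487703735819013332412063263979526587072786842908165397941585102035971308774899656281412530465317054199977732568600580654153033395286425565640729254612875432689
Sum of its 172 digits: 793.

793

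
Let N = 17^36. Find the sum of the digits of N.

199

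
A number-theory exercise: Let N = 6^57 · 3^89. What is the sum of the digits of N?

387

6^57 · 3^89 = 658283458107880363817440373687616431948869441282054904616053751134736117756436401881088
Sum of its 87 digits: 387.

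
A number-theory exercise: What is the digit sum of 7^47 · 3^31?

7^47 · 3^31 = 3238670585976619955332953986087698629577082363975068221
Sum of its 55 digits: 288.

288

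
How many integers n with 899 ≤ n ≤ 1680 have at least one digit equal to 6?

214

The integers in [899, 1680] that have at least one digit equal to 6: 906, 916, 926, 936, 946, 956, …, 1679, 1680.
214 qualify.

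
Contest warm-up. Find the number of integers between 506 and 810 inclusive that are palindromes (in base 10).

The integers in [506, 810] that are palindromes (in base 10): 515, 525, 535, 545, 555, 565, …, 797, 808.
30 qualify.

30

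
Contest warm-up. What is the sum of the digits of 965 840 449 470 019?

70

9+6+5+8+4+0+4+4+9+4+7+0+0+1+9 = 70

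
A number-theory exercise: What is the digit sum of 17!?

63

17! = 355687428096000
Sum of its 15 digits: 63.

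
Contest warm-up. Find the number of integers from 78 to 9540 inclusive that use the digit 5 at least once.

The integers in [78, 9540] that use the digit 5 at least once: 85, 95, 105, 115, 125, 135, …, 9539, 9540.
3287 qualify.

3287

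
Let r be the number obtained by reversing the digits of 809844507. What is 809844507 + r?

1515293415

Reverse of 809844507 is 705448908.
809844507 + 705448908 = 1515293415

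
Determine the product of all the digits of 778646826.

5419008

7×7×8×6×4×6×8×2×6 = 5419008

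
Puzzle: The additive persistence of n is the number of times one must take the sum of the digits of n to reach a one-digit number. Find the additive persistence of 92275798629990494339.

92275798629990494339 → 116 → 8 (2 steps)

2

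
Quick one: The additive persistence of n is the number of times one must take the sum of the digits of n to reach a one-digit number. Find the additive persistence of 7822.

7822 → 19 → 10 → 1 (3 steps)

3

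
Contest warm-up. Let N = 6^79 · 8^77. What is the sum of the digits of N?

603

6^79 · 8^77 = 102772702937398494948872056048689292328412575730352403049731839570842953013702249558074853782145415692990822267792096439040168951808
Sum of its 132 digits: 603.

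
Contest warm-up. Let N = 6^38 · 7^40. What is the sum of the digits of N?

234

6^38 · 7^40 = 2364117812189729345502204147207332732017636220848116295601750016
Sum of its 64 digits: 234.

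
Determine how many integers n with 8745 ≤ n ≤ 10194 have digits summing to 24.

96

The integers in [8745, 10194] that have digits summing to 24: 8745, 8754, 8763, 8772, 8781, 8790, …, 9951, 9960.
96 qualify.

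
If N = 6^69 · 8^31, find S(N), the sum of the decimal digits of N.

6^69 · 8^31 = 4877821158721980980772122450276688407405305221624649592389657859732545097623928832
Sum of its 82 digits: 387.

387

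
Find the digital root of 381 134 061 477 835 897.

4

3+8+1+1+3+4+0+6+1+4+7+7+8+3+5+8+9+7 = 85
8+5 = 13
1+3 = 4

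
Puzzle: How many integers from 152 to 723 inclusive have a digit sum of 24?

1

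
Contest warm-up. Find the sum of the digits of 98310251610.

9+8+3+1+0+2+5+1+6+1+0 = 36

36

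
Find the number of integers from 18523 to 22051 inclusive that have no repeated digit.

1169

The integers in [18523, 22051] that have no repeated digit: 18523, 18524, 18526, 18527, 18529, 18530, …, 21986, 21987.
1169 qualify.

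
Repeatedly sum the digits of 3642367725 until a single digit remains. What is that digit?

3+6+4+2+3+6+7+7+2+5 = 45
4+5 = 9

9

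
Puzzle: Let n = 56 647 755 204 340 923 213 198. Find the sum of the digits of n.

96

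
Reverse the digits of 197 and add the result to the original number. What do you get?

Reverse of 197 is 791.
197 + 791 = 988

988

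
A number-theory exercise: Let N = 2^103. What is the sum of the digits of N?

2^103 = 10141204801825835211973625643008
Sum of its 32 digits: 110.

110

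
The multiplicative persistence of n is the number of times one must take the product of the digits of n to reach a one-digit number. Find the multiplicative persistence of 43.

43 → 12 → 2 (2 steps)

2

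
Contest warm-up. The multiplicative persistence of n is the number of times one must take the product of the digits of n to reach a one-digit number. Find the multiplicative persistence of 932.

932 → 54 → 20 → 0 (3 steps)

3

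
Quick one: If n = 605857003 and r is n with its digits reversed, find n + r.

Reverse of 605857003 is 300758506.
605857003 + 300758506 = 906615509

906615509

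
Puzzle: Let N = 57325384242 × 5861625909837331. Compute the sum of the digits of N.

126

57325384242 × 5861625909837331 = 336019957564287847290738102
Sum of its 27 digits: 126.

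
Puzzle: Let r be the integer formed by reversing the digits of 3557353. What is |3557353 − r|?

19800

Reverse of 3557353 is 3537553.
|3557353 − 3537553| = 19800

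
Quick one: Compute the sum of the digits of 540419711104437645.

66

5+4+0+4+1+9+7+1+1+1+0+4+4+3+7+6+4+5 = 66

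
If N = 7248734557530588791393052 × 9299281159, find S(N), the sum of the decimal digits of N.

7248734557530588791393052 × 9299281159 = 67408020697436405913977989827107268
Sum of its 35 digits: 174.

174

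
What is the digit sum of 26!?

81

26! = 403291461126605635584000000
Sum of its 27 digits: 81.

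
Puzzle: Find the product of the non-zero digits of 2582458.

2×5×8×2×4×5×8 = 25600

25600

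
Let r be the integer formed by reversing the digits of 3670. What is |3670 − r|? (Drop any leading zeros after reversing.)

2907

Reverse of 3670 is 763.
|3670 − 763| = 2907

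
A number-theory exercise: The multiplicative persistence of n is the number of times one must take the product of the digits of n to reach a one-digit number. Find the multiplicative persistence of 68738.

68738 → 8064 → 0 (2 steps)

2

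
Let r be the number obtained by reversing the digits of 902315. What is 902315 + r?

1415524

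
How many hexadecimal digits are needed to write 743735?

743735 in base 16 is B5937, which has 5 digits.

5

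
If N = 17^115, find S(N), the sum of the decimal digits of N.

17^115 = 3174139126452491477809767749955937368915979086576633124110442678012160088092810378546949014518067356518184875148680494119834181490813332959793
Sum of its 142 digits: 665.

665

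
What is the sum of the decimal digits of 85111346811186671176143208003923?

8+5+1+1+1+3+4+6+8+1+1+1+8+6+6+7+1+1+7+6+1+4+3+2+0+8+0+0+3+9+2+3 = 117

117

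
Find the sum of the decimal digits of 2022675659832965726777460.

2+0+2+2+6+7+5+6+5+9+8+3+2+9+6+5+7+2+6+7+7+7+4+6+0 = 123

123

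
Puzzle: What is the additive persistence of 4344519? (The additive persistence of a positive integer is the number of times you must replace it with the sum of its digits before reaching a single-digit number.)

2

4344519 → 30 → 3 (2 steps)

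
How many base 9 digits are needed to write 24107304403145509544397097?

24107304403145509544397097 in base 9 is 365201023871520882813776181, which has 27 digits.

27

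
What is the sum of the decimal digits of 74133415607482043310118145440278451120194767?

7+4+1+3+3+4+1+5+6+0+7+4+8+2+0+4+3+3+1+0+1+1+8+1+4+5+4+4+0+2+7+8+4+5+1+1+2+0+1+9+4+7+6+7 = 158

158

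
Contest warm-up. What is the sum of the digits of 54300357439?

43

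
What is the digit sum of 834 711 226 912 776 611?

8+3+4+7+1+1+2+2+6+9+1+2+7+7+6+6+1+1 = 74

74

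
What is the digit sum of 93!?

93! = 1156772507081641574759205162306240436214753229576413535186142281213246807121467315215203289516844845303838996289387078090752000000000000000000000
Sum of its 145 digits: 513.

513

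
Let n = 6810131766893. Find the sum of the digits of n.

6+8+1+0+1+3+1+7+6+6+8+9+3 = 59

59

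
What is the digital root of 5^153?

8

The digital root of n equals n mod 9 (or 9 when 9 | n), so we need 5^153 mod 9.
5^153 ≡ 8 (mod 9), so the digital root is 8.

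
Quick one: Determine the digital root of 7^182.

4

The digital root of n equals n mod 9 (or 9 when 9 | n), so we need 7^182 mod 9.
7^182 ≡ 4 (mod 9), so the digital root is 4.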